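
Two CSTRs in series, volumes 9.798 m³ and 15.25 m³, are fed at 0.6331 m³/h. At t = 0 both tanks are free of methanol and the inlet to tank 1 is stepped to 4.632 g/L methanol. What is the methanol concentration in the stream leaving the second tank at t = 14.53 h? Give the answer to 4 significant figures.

0.7996 g/L

Time constants: τᵢ = Vᵢ/Q for each well-mixed tank.
τ₁ = 9.798/0.6331 = 15.4762 h; τ₂ = 15.25/0.6331 = 24.0878 h.
Tank 1: C₁ = C_in(1 − e^(−t/τ₁)). Tank 2 (τ₁ ≠ τ₂): C₂ = C_in[1 − (τ₁ e^(−t/τ₁) − τ₂ e^(−t/τ₂))/(τ₁ − τ₂)].
At t = 14.53: e^(−t/τ₁) = 0.391074, e^(−t/τ₂) = 0.547053.
C₂ = 4.632·[1 − (15.4762·0.391074 − 24.0878·0.547053)/(-8.61159)] = 4.632·0.172630 = 0.799623 g/L.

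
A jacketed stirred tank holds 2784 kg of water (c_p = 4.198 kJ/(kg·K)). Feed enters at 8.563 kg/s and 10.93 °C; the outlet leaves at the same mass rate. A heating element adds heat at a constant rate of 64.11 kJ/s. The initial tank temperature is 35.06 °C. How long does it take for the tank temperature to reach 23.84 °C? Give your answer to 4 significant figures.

M c_p dT/dt = ṁ c_p (T_in − T) + Q̇.
τ = M/ṁ = 325.120 s; T_ss = T_in + Q̇/(ṁ c_p) = 12.7134 °C.
T(t) = T_ss + (T₀ − T_ss) e^(−t/τ). Set T = 23.84:
e^(−t/τ) = (23.84 − 12.7134)/(35.06 − 12.7134) = 0.497909
t = −325.120 · ln(0.497909) = 226.718 s.

226.7 s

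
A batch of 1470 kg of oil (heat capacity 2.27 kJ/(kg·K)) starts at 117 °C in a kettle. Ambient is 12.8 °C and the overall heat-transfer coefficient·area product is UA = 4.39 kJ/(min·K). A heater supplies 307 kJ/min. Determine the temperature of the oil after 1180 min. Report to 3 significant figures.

90.0 °C

Lumped-capacitance energy balance: M c_p dT/dt = UA(T_amb − T) + Q̇.
dT/dt = (T_ss − T)/τ with T_ss = T_amb + Q̇/UA = 12.8 + 307/4.39 = 82.732 °C, τ = M c_p/UA = 1470·2.27/4.39 = 760.11 min.
This is linear first-order; T(t) = T_ss + (T₀ − T_ss) e^(−t/τ).
T(1180) = 82.732 + (34.268)·0.21174 = 89.988 °C.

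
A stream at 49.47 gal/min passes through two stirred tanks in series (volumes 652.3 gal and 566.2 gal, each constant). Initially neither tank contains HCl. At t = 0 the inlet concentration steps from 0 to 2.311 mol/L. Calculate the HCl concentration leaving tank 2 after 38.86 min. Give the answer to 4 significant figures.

1.902 mol/L

Species balance on tank i: dCᵢ/dt = (Cᵢ₋₁ − Cᵢ)/τᵢ with τᵢ = Vᵢ/Q.
τ₁ = 652.3/49.47 = 13.1858 min; τ₂ = 566.2/49.47 = 11.4453 min.
Tank 1: C₁ = C_in(1 − e^(−t/τ₁)). Tank 2 (τ₁ ≠ τ₂): C₂ = C_in[1 − (τ₁ e^(−t/τ₁) − τ₂ e^(−t/τ₂))/(τ₁ − τ₂)].
At t = 38.86: e^(−t/τ₁) = 0.0524908, e^(−t/τ₂) = 0.0335314.
C₂ = 2.311·[1 − (13.1858·0.0524908 − 11.4453·0.0335314)/(1.74045)] = 2.311·0.822830 = 1.90156 mol/L.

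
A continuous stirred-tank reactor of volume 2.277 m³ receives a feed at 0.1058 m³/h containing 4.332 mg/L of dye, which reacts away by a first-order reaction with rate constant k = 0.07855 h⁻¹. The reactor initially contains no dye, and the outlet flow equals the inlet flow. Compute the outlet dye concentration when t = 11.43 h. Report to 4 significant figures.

1.224 mg/L

V dC/dt = Q(C_in − C) − k V C.
dC/dt = (Q/V) C_in − (Q/V + k) C; effective rate a = Q/V + k = 0.0464646 + 0.07855 = 0.125015 h⁻¹.
C_ss = Q C_in/(Q + kV) = 1.61009 mg/L; C(t) = C_ss + (C₀ − C_ss) e^(−a t).
C(11.43) = 1.61009 + (-1.61009)·e^(−0.125015·11.43) = 1.61009 + (-1.61009)·0.239568 = 1.22436 mg/L.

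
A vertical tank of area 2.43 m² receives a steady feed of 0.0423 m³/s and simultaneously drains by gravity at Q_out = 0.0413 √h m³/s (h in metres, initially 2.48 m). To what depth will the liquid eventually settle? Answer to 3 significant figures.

Level balance: A dh/dt = 0.0423 − 0.0413 √h. Setting dh/dt = 0:
Q_in = 0.0413 √h_ss ⇒ √h_ss = 0.0423/0.0413 = 1.0242.
h_ss = 1.0242² = 1.0490 m. (Since h₀ = 2.48 m > h_ss, the level will fall toward this value.)

1.05 m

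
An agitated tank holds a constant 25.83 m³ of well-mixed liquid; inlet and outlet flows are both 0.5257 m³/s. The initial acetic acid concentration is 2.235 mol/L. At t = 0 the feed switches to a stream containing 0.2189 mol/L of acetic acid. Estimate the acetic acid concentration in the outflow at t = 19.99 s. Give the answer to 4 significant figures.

1.561 mol/L

Species balance on the tank: V dC/dt = Q(C_in − C).
Rewrite as dC/dt + C/τ = C_in/τ, τ = V/Q = 49.1345 s.
Solution: C(t) = C_in + (C₀ − C_in) e^(−t/τ).
C(19.99) = 0.2189 + (2.235 − 0.2189)·e^(−19.99/49.1345) = 0.2189 + (2.01610)·0.665749 = 1.56112 mol/L.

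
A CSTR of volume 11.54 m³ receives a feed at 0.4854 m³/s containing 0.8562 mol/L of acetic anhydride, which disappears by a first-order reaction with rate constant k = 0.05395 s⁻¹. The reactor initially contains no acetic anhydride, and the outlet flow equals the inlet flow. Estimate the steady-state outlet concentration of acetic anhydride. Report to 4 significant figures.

0.3751 mol/L

Species balance: V dC/dt = Q C_in − Q C − k V C.
At steady state: 0 = Q C_in − (Q + kV) C_ss, so C_ss = Q C_in/(Q + kV).
C_ss = 0.4854·0.8562/(0.4854 + 0.05395·11.54) = 0.415599/1.10798 = 0.375096 mol/L.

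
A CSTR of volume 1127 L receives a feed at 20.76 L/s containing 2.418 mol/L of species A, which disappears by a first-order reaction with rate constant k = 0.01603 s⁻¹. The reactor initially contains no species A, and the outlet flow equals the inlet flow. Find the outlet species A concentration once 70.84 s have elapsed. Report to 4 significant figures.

Accumulation = in − out − consumed: V dC/dt = Q C_in − Q C − k V C.
This is linear with rate a = Q/V + k = 0.0344506 s⁻¹.
C_ss = Q C_in/(Q + kV) = 1.29289 mol/L; C(t) = C_ss + (C₀ − C_ss) e^(−a t).
C(70.84) = 1.29289 + (-1.29289)·e^(−0.0344506·70.84) = 1.29289 + (-1.29289)·0.0871191 = 1.18026 mol/L.

1.180 mol/L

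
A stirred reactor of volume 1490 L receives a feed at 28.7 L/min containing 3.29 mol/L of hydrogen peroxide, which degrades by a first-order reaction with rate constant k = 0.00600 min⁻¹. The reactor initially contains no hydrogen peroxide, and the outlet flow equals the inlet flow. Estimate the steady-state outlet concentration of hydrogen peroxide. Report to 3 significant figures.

Species balance: V dC/dt = Q C_in − Q C − k V C.
At steady state: 0 = Q C_in − (Q + kV) C_ss, so C_ss = Q C_in/(Q + kV).
C_ss = 28.7·3.29/(28.7 + 0.00600·1490) = 94.423/37.640 = 2.5086 mol/L.

2.51 mol/L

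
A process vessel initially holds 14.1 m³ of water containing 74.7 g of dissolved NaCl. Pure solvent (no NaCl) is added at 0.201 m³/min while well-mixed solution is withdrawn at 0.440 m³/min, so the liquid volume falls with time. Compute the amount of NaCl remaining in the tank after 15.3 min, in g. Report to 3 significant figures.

Total volume: dV/dt = Q_in − Q_out = -0.23900 m³/min, so V(t) = 14.1 − 0.23900 t and V(15.3) = 10.443 m³.
Solute balance: dm/dt = 0 − Q_out C = −Q_out m/V(t).
Separate: dm/m = −Q_out dt/V(t) ⇒ ln(m/m₀) = −(Q_out/(Q_in−Q_out)) ln(V/V₀).
m = m₀ (V₀/V)^(Q_out/(Q_in−Q_out)) = 74.7 × (14.1/10.443)^(-1.8410) = 42.982 g.

43.0 g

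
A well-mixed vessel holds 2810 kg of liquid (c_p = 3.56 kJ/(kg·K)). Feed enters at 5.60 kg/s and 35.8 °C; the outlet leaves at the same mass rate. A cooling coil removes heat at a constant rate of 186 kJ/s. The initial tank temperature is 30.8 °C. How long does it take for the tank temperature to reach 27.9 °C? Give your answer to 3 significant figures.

556 s

Unsteady energy balance on the tank contents: M c_p dT/dt = ṁ c_p (T_in − T) − 186.
τ = M/ṁ = 501.79 s; T_ss = T_in − Q̇/(ṁ c_p) = 26.470 °C.
T(t) = T_ss + (T₀ − T_ss) e^(−t/τ). Set T = 27.9:
e^(−t/τ) = (27.9 − 26.470)/(30.8 − 26.470) = 0.33023
t = −501.79 · ln(0.33023) = 555.96 s.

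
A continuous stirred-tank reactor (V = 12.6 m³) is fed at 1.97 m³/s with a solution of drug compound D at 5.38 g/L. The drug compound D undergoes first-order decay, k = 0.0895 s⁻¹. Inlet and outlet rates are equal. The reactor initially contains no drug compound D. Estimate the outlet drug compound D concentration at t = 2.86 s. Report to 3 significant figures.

1.73 g/L

V dC/dt = Q(C_in − C) − k V C.
This is linear with rate a = Q/V + k = 0.24585 s⁻¹.
C_ss = Q C_in/(Q + kV) = 3.4214 g/L; C(t) = C_ss + (C₀ − C_ss) e^(−a t).
C(2.86) = 3.4214 + (-3.4214)·e^(−0.24585·2.86) = 3.4214 + (-3.4214)·0.49503 = 1.7277 g/L.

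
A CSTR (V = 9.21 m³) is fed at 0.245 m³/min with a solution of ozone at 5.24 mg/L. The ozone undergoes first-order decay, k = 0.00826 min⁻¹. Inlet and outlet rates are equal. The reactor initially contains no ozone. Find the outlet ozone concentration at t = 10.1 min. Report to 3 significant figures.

V dC/dt = Q(C_in − C) − k V C.
dC/dt = (Q/V) C_in − (Q/V + k) C; effective rate a = Q/V + k = 0.026602 + 0.00826 = 0.034862 min⁻¹.
C_ss = Q C_in/(Q + kV) = 3.9984 mg/L; C(t) = C_ss + (C₀ − C_ss) e^(−a t).
C(10.1) = 3.9984 + (-3.9984)·e^(−0.034862·10.1) = 3.9984 + (-3.9984)·0.70321 = 1.1867 mg/L.

1.19 mg/L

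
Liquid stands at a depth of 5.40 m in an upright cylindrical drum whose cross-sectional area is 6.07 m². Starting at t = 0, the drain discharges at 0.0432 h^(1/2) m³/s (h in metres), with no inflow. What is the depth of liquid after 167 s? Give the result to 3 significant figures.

Volume balance on the tank: A dh/dt = −0.0432 √h.
Separate and integrate: 2(√h − √h₀) = −(0.0432/A) t.
√h = √5.40 − 0.0432·167/(2·6.07) = 2.3238 − 0.59427 = 1.7295.
h = 1.7295² = 2.9913 m.

2.99 m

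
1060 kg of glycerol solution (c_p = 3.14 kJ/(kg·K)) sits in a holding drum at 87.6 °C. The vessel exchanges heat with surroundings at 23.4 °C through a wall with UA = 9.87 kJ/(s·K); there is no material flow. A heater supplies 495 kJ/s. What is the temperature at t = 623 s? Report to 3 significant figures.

M c_p dT/dt = −UA(T − T_amb) + Q̇.
dT/dt = (T_ss − T)/τ with T_ss = T_amb + Q̇/UA = 23.4 + 495/9.87 = 73.552 °C, τ = M c_p/UA = 1060·3.14/9.87 = 337.22 s.
This is linear first-order; T(t) = T_ss + (T₀ − T_ss) e^(−t/τ).
T(623) = 73.552 + (14.048)·0.15764 = 75.767 °C.

75.8 °C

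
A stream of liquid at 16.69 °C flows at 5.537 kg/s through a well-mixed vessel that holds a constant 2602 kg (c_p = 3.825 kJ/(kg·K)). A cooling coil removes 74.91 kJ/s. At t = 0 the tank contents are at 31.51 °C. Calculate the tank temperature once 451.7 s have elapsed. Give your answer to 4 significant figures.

20.17 °C

Unsteady energy balance on the tank contents: M c_p dT/dt = ṁ c_p (T_in − T) − 74.91.
Rearrange: dT/dt = (T_ss − T)/τ with τ = M/ṁ = 469.930 s and T_ss = T_in − Q̇/(ṁ c_p) = 13.1530 °C.
T approaches T_ss exponentially: T(t) = T_ss + (T₀ − T_ss) e^(−t/τ).
T(451.7) = 13.1530 + (18.3570)·e^(−451.7/469.930) = 13.1530 + (18.3570)·0.382431 = 20.1733 °C.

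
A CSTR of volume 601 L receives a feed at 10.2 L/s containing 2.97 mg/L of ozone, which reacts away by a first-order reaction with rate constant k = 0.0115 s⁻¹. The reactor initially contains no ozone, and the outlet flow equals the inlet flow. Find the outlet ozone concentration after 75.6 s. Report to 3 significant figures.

Species balance: V dC/dt = Q C_in − Q C − k V C.
This is linear with rate a = Q/V + k = 0.028472 s⁻¹.
C_ss = Q C_in/(Q + kV) = 1.7704 mg/L; C(t) = C_ss + (C₀ − C_ss) e^(−a t).
C(75.6) = 1.7704 + (-1.7704)·e^(−0.028472·75.6) = 1.7704 + (-1.7704)·0.11620 = 1.5647 mg/L.

1.56 mg/L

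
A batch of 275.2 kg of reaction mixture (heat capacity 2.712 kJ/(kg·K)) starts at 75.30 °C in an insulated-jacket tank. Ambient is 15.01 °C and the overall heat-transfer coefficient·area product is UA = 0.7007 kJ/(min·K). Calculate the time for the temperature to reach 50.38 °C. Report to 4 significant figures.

568.0 min

Lumped-capacitance energy balance: M c_p dT/dt = UA(T_amb − T).
τ = M c_p/UA = 1065.14 min; T_ss = T_amb = 15.0100 °C.
T(t) = T_ss + (T₀ − T_ss)e^(−t/τ); set T = 50.38:
t = −τ ln[(T − T_ss)/(T₀ − T_ss)] = −1065.14 · ln(0.586664) = 568.041 min.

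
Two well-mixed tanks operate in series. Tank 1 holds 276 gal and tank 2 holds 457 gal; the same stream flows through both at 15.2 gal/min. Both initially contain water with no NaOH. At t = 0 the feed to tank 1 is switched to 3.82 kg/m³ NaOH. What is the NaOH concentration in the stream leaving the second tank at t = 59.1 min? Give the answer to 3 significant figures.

Each tank obeys Vᵢ dCᵢ/dt = Q(Cᵢ₋₁ − Cᵢ), so τᵢ = Vᵢ/Q.
τ₁ = 276/15.2 = 18.158 min; τ₂ = 457/15.2 = 30.066 min.
Solving the cascade with C₁(0)=C₂(0)=0 gives C₂(t) = C_in[1 − (τ₁ e^(−t/τ₁) − τ₂ e^(−t/τ₂))/(τ₁ − τ₂)].
At t = 59.1: e^(−t/τ₁) = 0.038589, e^(−t/τ₂) = 0.14006.
C₂ = 3.82·[1 − (18.158·0.038589 − 30.066·0.14006)/(-11.908)] = 3.82·0.70521 = 2.6939 kg/m³.

2.69 kg/m³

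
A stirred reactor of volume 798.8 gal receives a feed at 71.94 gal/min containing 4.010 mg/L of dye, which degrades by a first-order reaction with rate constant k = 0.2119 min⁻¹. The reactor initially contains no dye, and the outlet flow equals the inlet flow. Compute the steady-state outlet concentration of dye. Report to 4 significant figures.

Accumulation = in − out − consumed: V dC/dt = Q C_in − Q C − k V C.
At steady state: 0 = Q C_in − (Q + kV) C_ss, so C_ss = Q C_in/(Q + kV).
C_ss = 71.94·4.010/(71.94 + 0.2119·798.8) = 288.479/241.206 = 1.19599 mg/L.

1.196 mg/L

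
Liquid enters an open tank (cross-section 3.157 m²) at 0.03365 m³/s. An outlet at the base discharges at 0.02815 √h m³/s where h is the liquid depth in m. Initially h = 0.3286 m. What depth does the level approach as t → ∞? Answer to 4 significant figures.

1.429 m

Accumulation of liquid (constant cross-section A): A dh/dt = Q_in − 0.02815 √h. At steady state dh/dt = 0:
Q_in = 0.02815 √h_ss ⇒ √h_ss = 0.03365/0.02815 = 1.19538.
h_ss = 1.19538² = 1.42894 m. (Since h₀ = 0.3286 m < h_ss, the level will rise toward this value.)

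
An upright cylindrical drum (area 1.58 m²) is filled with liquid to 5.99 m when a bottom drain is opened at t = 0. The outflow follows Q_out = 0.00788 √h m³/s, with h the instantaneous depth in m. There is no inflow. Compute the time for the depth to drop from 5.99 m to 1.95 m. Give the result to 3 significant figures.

421 s

With no inflow, A dh/dt = −0.00788 √h.
This is separable: 2 d(√h)/dt = −0.00788/A, so √h = √h₀ − (0.00788/(2A)) t.
t = 2A(√h₀ − √h)/0.00788 = 2·1.58·(√5.99 − √1.95)/0.00788
  = 3.1600 × (2.4474 − 1.3964) / 0.00788 = 421.48 s.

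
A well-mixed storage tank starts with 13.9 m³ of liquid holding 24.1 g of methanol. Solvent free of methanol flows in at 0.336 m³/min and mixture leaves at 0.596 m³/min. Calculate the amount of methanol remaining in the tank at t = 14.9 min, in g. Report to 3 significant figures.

11.4 g

Let m(t) be the amount of methanol. Volume: V(t) = V₀ + (Q_in − Q_out) t = 13.9 − 0.26000 t; V(14.9) = 10.026 m³.
Species balance (pure solvent in): dm/dt = −Q_out · m/V(t).
Separate: dm/m = −Q_out dt/V(t) ⇒ ln(m/m₀) = −(Q_out/(Q_in−Q_out)) ln(V/V₀).
m = m₀ (V₀/V)^(Q_out/(Q_in−Q_out)) = 24.1 × (13.9/10.026)^(-2.2923) = 11.396 g.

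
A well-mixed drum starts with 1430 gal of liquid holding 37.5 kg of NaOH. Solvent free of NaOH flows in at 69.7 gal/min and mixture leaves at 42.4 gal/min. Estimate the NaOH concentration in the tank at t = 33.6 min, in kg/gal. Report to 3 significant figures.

Let m(t) be the amount of NaOH. Volume: V(t) = V₀ + (Q_in − Q_out) t = 1430 + 27.300 t; V(33.6) = 2347.3 gal.
Species balance (pure solvent in): dm/dt = −Q_out · m/V(t).
dm/m = −Q_out dt/(V₀ + 27.300 t); integrating gives ln(m/m₀) = −(Q_out/(Q_in−Q_out)) ln(V/V₀).
m = m₀ (V₀/V)^(Q_out/(Q_in−Q_out)) = 37.5 × (1430/2347.3)^(1.5531) = 17.368 kg.
C = m/V = 17.368/2347.3 = 0.0073993 kg/gal.

0.00740 kg/gal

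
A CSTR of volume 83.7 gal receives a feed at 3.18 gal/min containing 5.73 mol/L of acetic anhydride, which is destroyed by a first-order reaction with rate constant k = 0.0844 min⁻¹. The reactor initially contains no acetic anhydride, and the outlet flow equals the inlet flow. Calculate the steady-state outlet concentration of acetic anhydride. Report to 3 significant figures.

V dC/dt = Q(C_in − C) − k V C.
At steady state: 0 = Q C_in − (Q + kV) C_ss, so C_ss = Q C_in/(Q + kV).
C_ss = 3.18·5.73/(3.18 + 0.0844·83.7) = 18.221/10.244 = 1.7787 mol/L.

1.78 mol/L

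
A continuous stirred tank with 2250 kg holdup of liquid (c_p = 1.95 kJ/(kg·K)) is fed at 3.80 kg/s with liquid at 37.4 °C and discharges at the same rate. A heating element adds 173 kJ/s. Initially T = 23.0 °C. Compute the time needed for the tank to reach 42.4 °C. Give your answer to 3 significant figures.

M c_p dT/dt = ṁ c_p (T_in − T) + Q̇.
τ = M/ṁ = 592.11 s; T_ss = T_in + Q̇/(ṁ c_p) = 60.747 °C.
T(t) = T_ss + (T₀ − T_ss) e^(−t/τ). Set T = 42.4:
e^(−t/τ) = (42.4 − 60.747)/(23.0 − 60.747) = 0.48605
t = −592.11 · ln(0.48605) = 427.17 s.

427 s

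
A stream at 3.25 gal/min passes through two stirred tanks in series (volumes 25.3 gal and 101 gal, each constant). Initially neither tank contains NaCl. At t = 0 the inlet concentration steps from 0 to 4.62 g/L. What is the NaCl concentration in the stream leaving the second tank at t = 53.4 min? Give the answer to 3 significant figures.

3.52 g/L

Each tank obeys Vᵢ dCᵢ/dt = Q(Cᵢ₋₁ − Cᵢ), so τᵢ = Vᵢ/Q.
τ₁ = 25.3/3.25 = 7.7846 min; τ₂ = 101/3.25 = 31.077 min.
Solving the cascade with C₁(0)=C₂(0)=0 gives C₂(t) = C_in[1 − (τ₁ e^(−t/τ₁) − τ₂ e^(−t/τ₂))/(τ₁ − τ₂)].
At t = 53.4: e^(−t/τ₁) = 0.0010492, e^(−t/τ₂) = 0.17937.
C₂ = 4.62·[1 − (7.7846·0.0010492 − 31.077·0.17937)/(-23.292)] = 4.62·0.76104 = 3.5160 g/L.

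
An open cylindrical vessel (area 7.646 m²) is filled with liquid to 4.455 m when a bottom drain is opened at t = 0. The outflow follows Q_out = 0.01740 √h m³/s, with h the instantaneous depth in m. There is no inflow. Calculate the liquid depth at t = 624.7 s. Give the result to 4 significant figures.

1.960 m

Volume balance on the tank: A dh/dt = −0.01740 √h.
Separate and integrate: 2(√h − √h₀) = −(0.01740/A) t.
√h = √4.455 − 0.01740·624.7/(2·7.646) = 2.11069 − 0.710815 = 1.39987.
h = 1.39987² = 1.95964 m.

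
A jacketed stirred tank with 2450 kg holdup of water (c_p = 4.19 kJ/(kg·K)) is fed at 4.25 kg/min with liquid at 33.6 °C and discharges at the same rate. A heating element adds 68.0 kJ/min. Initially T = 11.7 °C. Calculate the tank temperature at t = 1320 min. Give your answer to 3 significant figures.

34.8 °C

M c_p dT/dt = ṁ c_p (T_in − T) + Q̇.
τ = M/ṁ = 576.47 min; T_ss = T_in + Q̇/(ṁ c_p) = 33.6 + 68.0/(4.25·4.19) = 37.419 °C.
This is linear first-order; T(t) = T_ss + (T₀ − T_ss) e^(−t/τ).
T(1320) = 37.419 + (-25.719)·e^(−1320/576.47) = 37.419 + (-25.719)·0.10129 = 34.814 °C.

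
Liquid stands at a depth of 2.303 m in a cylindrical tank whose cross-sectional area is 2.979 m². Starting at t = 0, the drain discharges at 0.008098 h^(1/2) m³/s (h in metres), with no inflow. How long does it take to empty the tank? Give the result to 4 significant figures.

With no inflow, A dh/dt = −0.008098 √h.
∫ h^(−1/2) dh = −(0.008098/A) ∫ dt, giving 2√h = 2√h₀ − (0.008098/A) t.
Set h = 0: 2√h₀ = (0.008098/A) t_empty ⇒ t_empty = 2A√h₀/0.008098.
t_empty = 2·2.979·√2.303/0.008098 = 5.95800·1.51756/0.008098 = 1116.53 s.

1117 s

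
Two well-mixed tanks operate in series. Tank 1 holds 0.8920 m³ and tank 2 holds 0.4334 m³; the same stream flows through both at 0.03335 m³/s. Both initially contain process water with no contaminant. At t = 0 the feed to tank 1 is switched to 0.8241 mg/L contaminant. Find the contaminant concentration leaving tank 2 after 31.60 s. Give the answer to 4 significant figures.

0.4007 mg/L

Time constants: τᵢ = Vᵢ/Q for each well-mixed tank.
τ₁ = 0.8920/0.03335 = 26.7466 s; τ₂ = 0.4334/0.03335 = 12.9955 s.
Tank 1: C₁ = C_in(1 − e^(−t/τ₁)). Tank 2 (τ₁ ≠ τ₂): C₂ = C_in[1 − (τ₁ e^(−t/τ₁) − τ₂ e^(−t/τ₂))/(τ₁ − τ₂)].
At t = 31.60: e^(−t/τ₁) = 0.306831, e^(−t/τ₂) = 0.0878952.
C₂ = 0.8241·[1 − (26.7466·0.306831 − 12.9955·0.0878952)/(13.7511)] = 0.8241·0.486263 = 0.400729 mg/L.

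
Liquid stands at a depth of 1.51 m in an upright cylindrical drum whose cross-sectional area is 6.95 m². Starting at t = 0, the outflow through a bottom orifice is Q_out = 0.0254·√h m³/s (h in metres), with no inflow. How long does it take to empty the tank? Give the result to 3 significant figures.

672 s

With no inflow, A dh/dt = −0.0254 √h.
Separate and integrate: 2(√h − √h₀) = −(0.0254/A) t.
Set h = 0: 2√h₀ = (0.0254/A) t_empty ⇒ t_empty = 2A√h₀/0.0254.
t_empty = 2·6.95·√1.51/0.0254 = 13.900·1.2288/0.0254 = 672.46 s.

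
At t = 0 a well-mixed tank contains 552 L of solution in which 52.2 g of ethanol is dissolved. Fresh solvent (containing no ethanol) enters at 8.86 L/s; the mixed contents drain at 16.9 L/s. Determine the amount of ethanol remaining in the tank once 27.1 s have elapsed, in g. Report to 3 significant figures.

Total volume: dV/dt = Q_in − Q_out = -8.0400 L/s, so V(t) = 552 − 8.0400 t and V(27.1) = 334.12 L.
Species balance (pure solvent in): dm/dt = −Q_out · m/V(t).
Separate: dm/m = −Q_out dt/V(t) ⇒ ln(m/m₀) = −(Q_out/(Q_in−Q_out)) ln(V/V₀).
m = m₀ (V₀/V)^(Q_out/(Q_in−Q_out)) = 52.2 × (552/334.12)^(-2.1020) = 18.170 g.

18.2 g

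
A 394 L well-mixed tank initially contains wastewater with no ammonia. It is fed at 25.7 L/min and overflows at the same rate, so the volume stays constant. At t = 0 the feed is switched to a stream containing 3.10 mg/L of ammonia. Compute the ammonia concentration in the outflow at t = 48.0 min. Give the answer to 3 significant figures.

Mass balance on the solute (V constant): V dC/dt = Q(C_in − C).
Rewrite as dC/dt + C/τ = C_in/τ, τ = V/Q = 15.331 min.
Integrating: C(t) = C_in + (C₀ − C_in) e^(−t/τ).
C(48.0) = 3.10 + (0 − 3.10)·e^(−48.0/15.331) = 3.10 + (-3.1000)·0.043676 = 2.9646 mg/L.

2.96 mg/L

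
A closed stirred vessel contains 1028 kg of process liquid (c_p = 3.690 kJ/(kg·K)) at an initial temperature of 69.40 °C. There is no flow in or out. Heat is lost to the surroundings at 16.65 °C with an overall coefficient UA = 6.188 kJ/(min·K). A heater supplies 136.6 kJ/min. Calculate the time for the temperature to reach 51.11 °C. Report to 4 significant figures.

Unsteady energy balance on the tank contents: M c_p dT/dt = −UA(T − T_amb) + Q̇.
τ = M c_p/UA = 613.012 min; T_ss = T_amb + Q̇/UA = 16.65 + 136.6/6.188 = 38.7250 °C.
T(t) = T_ss + (T₀ − T_ss)e^(−t/τ); set T = 51.11:
t = −τ ln[(T − T_ss)/(T₀ − T_ss)] = −613.012 · ln(0.403749) = 555.978 min.

556.0 min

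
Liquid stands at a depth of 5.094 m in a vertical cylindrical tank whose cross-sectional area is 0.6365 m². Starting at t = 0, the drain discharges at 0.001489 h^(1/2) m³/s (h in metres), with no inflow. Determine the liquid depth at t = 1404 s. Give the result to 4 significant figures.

0.3779 m

A dh/dt = −Q_out = −0.001489 √h.
∫ h^(−1/2) dh = −(0.001489/A) ∫ dt, giving 2√h = 2√h₀ − (0.001489/A) t.
√h = √5.094 − 0.001489·1404/(2·0.6365) = 2.25699 − 1.64223 = 0.614761.
h = 0.614761² = 0.377932 m.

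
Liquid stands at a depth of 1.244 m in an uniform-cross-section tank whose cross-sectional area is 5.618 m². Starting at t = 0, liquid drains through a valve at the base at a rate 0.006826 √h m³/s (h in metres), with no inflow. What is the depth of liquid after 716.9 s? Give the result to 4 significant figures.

With no inflow, A dh/dt = −0.006826 √h.
This is separable: 2 d(√h)/dt = −0.006826/A, so √h = √h₀ − (0.006826/(2A)) t.
√h = √1.244 − 0.006826·716.9/(2·5.618) = 1.11535 − 0.435525 = 0.679822.
h = 0.679822² = 0.462159 m.

0.4622 m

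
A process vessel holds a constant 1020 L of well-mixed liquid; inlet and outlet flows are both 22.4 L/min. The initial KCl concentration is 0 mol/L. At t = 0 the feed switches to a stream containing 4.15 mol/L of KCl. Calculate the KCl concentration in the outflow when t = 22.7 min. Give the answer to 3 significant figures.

1.63 mol/L

Mass balance on the solute (V constant): V dC/dt = Q(C_in − C).
Rewrite as dC/dt + C/τ = C_in/τ, τ = V/Q = 45.536 min.
Integrating: C(t) = C_in + (C₀ − C_in) e^(−t/τ).
C(22.7) = 4.15 + (0 − 4.15)·e^(−22.7/45.536) = 4.15 + (-4.1500)·0.60744 = 1.6291 mol/L.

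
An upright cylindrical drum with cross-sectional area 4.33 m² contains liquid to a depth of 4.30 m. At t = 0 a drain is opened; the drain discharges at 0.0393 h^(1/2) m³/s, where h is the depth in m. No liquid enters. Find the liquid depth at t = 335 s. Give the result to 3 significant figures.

A dh/dt = −Q_out = −0.0393 √h.
∫ h^(−1/2) dh = −(0.0393/A) ∫ dt, giving 2√h = 2√h₀ − (0.0393/A) t.
√h = √4.30 − 0.0393·335/(2·4.33) = 2.0736 − 1.5203 = 0.55338.
h = 0.55338² = 0.30623 m.

0.306 m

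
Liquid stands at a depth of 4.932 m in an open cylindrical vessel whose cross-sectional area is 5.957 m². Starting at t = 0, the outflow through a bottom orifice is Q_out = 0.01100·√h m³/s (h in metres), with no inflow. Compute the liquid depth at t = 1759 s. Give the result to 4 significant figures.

A dh/dt = −Q_out = −0.01100 √h.
This is separable: 2 d(√h)/dt = −0.01100/A, so √h = √h₀ − (0.01100/(2A)) t.
√h = √4.932 − 0.01100·1759/(2·5.957) = 2.22081 − 1.62406 = 0.596755.
h = 0.596755² = 0.356116 m.

0.3561 m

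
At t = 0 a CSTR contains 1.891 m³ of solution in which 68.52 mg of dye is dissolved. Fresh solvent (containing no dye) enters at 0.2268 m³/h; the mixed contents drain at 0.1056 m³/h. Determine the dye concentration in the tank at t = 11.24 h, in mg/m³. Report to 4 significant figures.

13.13 mg/m³

Total volume: dV/dt = Q_in − Q_out = 0.121200 m³/h, so V(t) = 1.891 + 0.121200 t and V(11.24) = 3.25329 m³.
Species balance (pure solvent in): dm/dt = −Q_out · m/V(t).
dm/m = −Q_out dt/(V₀ + 0.121200 t); integrating gives ln(m/m₀) = −(Q_out/(Q_in−Q_out)) ln(V/V₀).
m = m₀ (V₀/V)^(Q_out/(Q_in−Q_out)) = 68.52 × (1.891/3.25329)^(0.871287) = 42.7086 mg.
C = m/V = 42.7086/3.25329 = 13.1278 mg/m³.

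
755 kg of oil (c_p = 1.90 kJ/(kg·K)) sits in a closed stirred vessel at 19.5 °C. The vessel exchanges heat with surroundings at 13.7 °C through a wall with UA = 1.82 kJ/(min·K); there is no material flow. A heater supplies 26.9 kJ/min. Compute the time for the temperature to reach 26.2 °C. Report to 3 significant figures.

Energy balance: M c_p dT/dt = −UA(T − T_amb) + Q̇.
τ = M c_p/UA = 788.19 min; T_ss = T_amb + Q̇/UA = 13.7 + 26.9/1.82 = 28.480 °C.
T(t) = T_ss + (T₀ − T_ss)e^(−t/τ); set T = 26.2:
t = −τ ln[(T − T_ss)/(T₀ − T_ss)] = −788.19 · ln(0.25392) = 1080.4 min.

1080 min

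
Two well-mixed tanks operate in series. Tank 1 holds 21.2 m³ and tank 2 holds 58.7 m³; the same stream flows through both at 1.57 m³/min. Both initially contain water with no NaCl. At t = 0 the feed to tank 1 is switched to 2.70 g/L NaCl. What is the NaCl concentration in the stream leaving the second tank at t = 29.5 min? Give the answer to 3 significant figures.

Time constants: τᵢ = Vᵢ/Q for each well-mixed tank.
τ₁ = 21.2/1.57 = 13.503 min; τ₂ = 58.7/1.57 = 37.389 min.
Solving the cascade with C₁(0)=C₂(0)=0 gives C₂(t) = C_in[1 − (τ₁ e^(−t/τ₁) − τ₂ e^(−t/τ₂))/(τ₁ − τ₂)].
At t = 29.5: e^(−t/τ₁) = 0.11251, e^(−t/τ₂) = 0.45429.
C₂ = 2.70·[1 − (13.503·0.11251 − 37.389·0.45429)/(-23.885)] = 2.70·0.35249 = 0.95172 g/L.

0.952 g/L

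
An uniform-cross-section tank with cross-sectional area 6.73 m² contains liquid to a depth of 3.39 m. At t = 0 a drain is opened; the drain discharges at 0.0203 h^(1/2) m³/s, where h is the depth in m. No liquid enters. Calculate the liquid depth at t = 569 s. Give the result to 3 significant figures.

0.966 m

A dh/dt = −Q_out = −0.0203 √h.
Separate and integrate: 2(√h − √h₀) = −(0.0203/A) t.
√h = √3.39 − 0.0203·569/(2·6.73) = 1.8412 − 0.85815 = 0.98305.
h = 0.98305² = 0.96638 m.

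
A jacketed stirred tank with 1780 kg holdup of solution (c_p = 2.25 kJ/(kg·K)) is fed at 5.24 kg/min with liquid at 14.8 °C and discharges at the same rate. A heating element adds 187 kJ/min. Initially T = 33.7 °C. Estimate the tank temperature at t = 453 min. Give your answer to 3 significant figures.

31.5 °C

M c_p dT/dt = ṁ c_p (T_in − T) + Q̇.
Rearrange: dT/dt = (T_ss − T)/τ with τ = M/ṁ = 339.69 min and T_ss = T_in + Q̇/(ṁ c_p) = 30.661 °C.
T approaches T_ss exponentially: T(t) = T_ss + (T₀ − T_ss) e^(−t/τ).
T(453) = 30.661 + (3.0391)·e^(−453/339.69) = 30.661 + (3.0391)·0.26354 = 31.462 °C.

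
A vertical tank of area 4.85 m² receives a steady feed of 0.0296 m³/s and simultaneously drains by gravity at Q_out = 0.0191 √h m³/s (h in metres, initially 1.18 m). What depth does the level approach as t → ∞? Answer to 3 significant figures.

2.40 m

Level balance: A dh/dt = 0.0296 − 0.0191 √h. Setting dh/dt = 0:
Q_in = 0.0191 √h_ss ⇒ √h_ss = 0.0296/0.0191 = 1.5497.
h_ss = 1.5497² = 2.4017 m. (Since h₀ = 1.18 m < h_ss, the level will rise toward this value.)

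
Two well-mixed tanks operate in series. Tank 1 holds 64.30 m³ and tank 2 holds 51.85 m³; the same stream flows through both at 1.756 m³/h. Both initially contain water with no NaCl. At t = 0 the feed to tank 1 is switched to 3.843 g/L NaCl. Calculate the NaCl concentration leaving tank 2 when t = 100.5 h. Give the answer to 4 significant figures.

3.100 g/L

Time constants: τᵢ = Vᵢ/Q for each well-mixed tank.
τ₁ = 64.30/1.756 = 36.6173 h; τ₂ = 51.85/1.756 = 29.5273 h.
Solving the cascade with C₁(0)=C₂(0)=0 gives C₂(t) = C_in[1 − (τ₁ e^(−t/τ₁) − τ₂ e^(−t/τ₂))/(τ₁ − τ₂)].
At t = 100.5: e^(−t/τ₁) = 0.0642738, e^(−t/τ₂) = 0.0332525.
C₂ = 3.843·[1 − (36.6173·0.0642738 − 29.5273·0.0332525)/(7.08998)] = 3.843·0.806533 = 3.09951 g/L.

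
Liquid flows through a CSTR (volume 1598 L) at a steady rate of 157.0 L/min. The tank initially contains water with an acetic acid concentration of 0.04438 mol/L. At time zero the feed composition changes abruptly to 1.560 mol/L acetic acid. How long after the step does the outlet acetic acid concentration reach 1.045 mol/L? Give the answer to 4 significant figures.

Species balance: V dC/dt = Q(C_in − C) ⇒ τ = V/Q = 10.1783 min.
C(t) = C_in + (C₀ − C_in) e^(−t/τ). Set C = 1.045 and solve for t:
e^(−t/τ) = (C − C_in)/(C₀ − C_in) = (1.045 − 1.560)/(0.04438 − 1.560) = 0.339795
t = −τ ln(…) = 10.1783 × 1.07941 = 10.9866 min.

10.99 min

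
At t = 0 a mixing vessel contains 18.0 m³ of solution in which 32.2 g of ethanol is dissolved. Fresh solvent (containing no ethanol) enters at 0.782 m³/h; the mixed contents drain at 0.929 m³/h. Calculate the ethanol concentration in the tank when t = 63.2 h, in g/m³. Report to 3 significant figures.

0.0376 g/m³

Total volume: dV/dt = Q_in − Q_out = -0.14700 m³/h, so V(t) = 18.0 − 0.14700 t and V(63.2) = 8.7096 m³.
No ethanol enters, so dm/dt = −Q_out · (m/V).
dm/m = −Q_out dt/(V₀ − 0.14700 t); integrating gives ln(m/m₀) = −(Q_out/(Q_in−Q_out)) ln(V/V₀).
m = m₀ (V₀/V)^(Q_out/(Q_in−Q_out)) = 32.2 × (18.0/8.7096)^(-6.3197) = 0.32765 g.
C = m/V = 0.32765/8.7096 = 0.037619 g/m³.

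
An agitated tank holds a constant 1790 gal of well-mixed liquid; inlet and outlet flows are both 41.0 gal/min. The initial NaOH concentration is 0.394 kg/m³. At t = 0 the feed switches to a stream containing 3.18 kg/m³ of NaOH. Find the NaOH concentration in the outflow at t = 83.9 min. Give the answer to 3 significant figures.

2.77 kg/m³

Unsteady species balance (constant V, well mixed): V dC/dt = Q(C_in − C).
Rewrite as dC/dt + C/τ = C_in/τ, τ = V/Q = 43.659 min.
This is linear first-order; C(t) = C_in + (C₀ − C_in) e^(−t/τ).
C(83.9) = 3.18 + (0.394 − 3.18)·e^(−83.9/43.659) = 3.18 + (-2.7860)·0.14635 = 2.7723 kg/m³.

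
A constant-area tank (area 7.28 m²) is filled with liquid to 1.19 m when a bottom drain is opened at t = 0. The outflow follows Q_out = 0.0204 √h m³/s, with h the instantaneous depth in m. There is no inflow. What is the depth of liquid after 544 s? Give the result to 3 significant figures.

0.108 m

With no inflow, A dh/dt = −0.0204 √h.
This is separable: 2 d(√h)/dt = −0.0204/A, so √h = √h₀ − (0.0204/(2A)) t.
√h = √1.19 − 0.0204·544/(2·7.28) = 1.0909 − 0.76220 = 0.32867.
h = 0.32867² = 0.10803 m.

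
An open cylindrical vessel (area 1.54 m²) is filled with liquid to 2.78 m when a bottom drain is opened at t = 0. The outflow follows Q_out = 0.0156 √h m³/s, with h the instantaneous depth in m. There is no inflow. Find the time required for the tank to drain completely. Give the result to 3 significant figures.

Accumulation of liquid (constant cross-section A): A dh/dt = −0.0156 √h.
∫ h^(−1/2) dh = −(0.0156/A) ∫ dt, giving 2√h = 2√h₀ − (0.0156/A) t.
Set h = 0: 2√h₀ = (0.0156/A) t_empty ⇒ t_empty = 2A√h₀/0.0156.
t_empty = 2·1.54·√2.78/0.0156 = 3.0800·1.6673/0.0156 = 329.19 s.

329 s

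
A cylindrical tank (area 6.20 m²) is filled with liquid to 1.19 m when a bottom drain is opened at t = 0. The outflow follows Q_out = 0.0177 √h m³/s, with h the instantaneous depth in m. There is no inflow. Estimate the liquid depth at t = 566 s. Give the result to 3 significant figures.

0.0801 m

Volume balance on the tank: A dh/dt = −0.0177 √h.
This is separable: 2 d(√h)/dt = −0.0177/A, so √h = √h₀ − (0.0177/(2A)) t.
√h = √1.19 − 0.0177·566/(2·6.20) = 1.0909 − 0.80792 = 0.28295.
h = 0.28295² = 0.080062 m.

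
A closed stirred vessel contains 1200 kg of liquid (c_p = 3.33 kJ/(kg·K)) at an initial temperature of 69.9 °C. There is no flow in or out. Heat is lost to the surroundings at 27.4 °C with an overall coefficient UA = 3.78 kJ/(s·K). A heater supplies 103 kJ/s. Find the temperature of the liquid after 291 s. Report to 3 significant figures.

66.2 °C

M c_p dT/dt = −UA(T − T_amb) + Q̇.
dT/dt = (T_ss − T)/τ with T_ss = T_amb + Q̇/UA = 27.4 + 103/3.78 = 54.649 °C, τ = M c_p/UA = 1200·3.33/3.78 = 1057.1 s.
T approaches T_ss exponentially: T(t) = T_ss + (T₀ − T_ss) e^(−t/τ).
T(291) = 54.649 + (15.251)·0.75937 = 66.230 °C.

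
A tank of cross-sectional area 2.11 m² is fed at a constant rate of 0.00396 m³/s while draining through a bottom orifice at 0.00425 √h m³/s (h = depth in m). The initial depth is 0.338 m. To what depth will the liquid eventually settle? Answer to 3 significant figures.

A dh/dt = Q_in − 0.00425 √h. Steady state requires inflow = outflow:
Q_in = 0.00425 √h_ss ⇒ √h_ss = 0.00396/0.00425 = 0.93176.
h_ss = 0.93176² = 0.86819 m. (Since h₀ = 0.338 m < h_ss, the level will rise toward this value.)

0.868 m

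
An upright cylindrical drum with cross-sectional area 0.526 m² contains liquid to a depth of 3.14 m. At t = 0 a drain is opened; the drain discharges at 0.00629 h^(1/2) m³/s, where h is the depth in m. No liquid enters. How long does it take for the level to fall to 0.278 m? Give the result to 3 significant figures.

208 s

A dh/dt = −Q_out = −0.00629 √h.
Separate and integrate: 2(√h − √h₀) = −(0.00629/A) t.
t = 2A(√h₀ − √h)/0.00629 = 2·0.526·(√3.14 − √0.278)/0.00629
  = 1.0520 × (1.7720 − 0.52726) / 0.00629 = 208.18 s.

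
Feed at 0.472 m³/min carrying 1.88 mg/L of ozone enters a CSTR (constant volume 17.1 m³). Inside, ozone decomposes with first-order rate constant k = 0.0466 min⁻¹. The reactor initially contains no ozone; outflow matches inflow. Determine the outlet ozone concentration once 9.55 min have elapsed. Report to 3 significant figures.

0.355 mg/L

Species balance: V dC/dt = Q C_in − Q C − k V C.
This is linear with rate a = Q/V + k = 0.074202 min⁻¹.
C_ss = Q C_in/(Q + kV) = 0.69934 mg/L; C(t) = C_ss + (C₀ − C_ss) e^(−a t).
C(9.55) = 0.69934 + (-0.69934)·e^(−0.074202·9.55) = 0.69934 + (-0.69934)·0.49232 = 0.35504 mg/L.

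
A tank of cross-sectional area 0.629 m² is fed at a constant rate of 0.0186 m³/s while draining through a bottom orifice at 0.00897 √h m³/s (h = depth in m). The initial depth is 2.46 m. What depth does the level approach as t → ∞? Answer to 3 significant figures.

Volume balance on the tank: A dh/dt = Q_in − 0.00897 √h. At steady state dh/dt = 0:
Q_in = 0.00897 √h_ss ⇒ √h_ss = 0.0186/0.00897 = 2.0736.
h_ss = 2.0736² = 4.2997 m. (Since h₀ = 2.46 m < h_ss, the level will rise toward this value.)

4.30 m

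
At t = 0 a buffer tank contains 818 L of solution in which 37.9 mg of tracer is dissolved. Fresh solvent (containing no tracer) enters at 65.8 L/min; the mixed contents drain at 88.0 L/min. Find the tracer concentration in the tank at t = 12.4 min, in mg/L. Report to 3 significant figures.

0.0137 mg/L

Let m(t) be the amount of tracer. Volume: V(t) = V₀ + (Q_in − Q_out) t = 818 − 22.200 t; V(12.4) = 542.72 L.
Solute balance: dm/dt = 0 − Q_out C = −Q_out m/V(t).
Separate: dm/m = −Q_out dt/V(t) ⇒ ln(m/m₀) = −(Q_out/(Q_in−Q_out)) ln(V/V₀).
m = m₀ (V₀/V)^(Q_out/(Q_in−Q_out)) = 37.9 × (818/542.72)^(-3.9640) = 7.4533 mg.
C = m/V = 7.4533/542.72 = 0.013733 mg/L.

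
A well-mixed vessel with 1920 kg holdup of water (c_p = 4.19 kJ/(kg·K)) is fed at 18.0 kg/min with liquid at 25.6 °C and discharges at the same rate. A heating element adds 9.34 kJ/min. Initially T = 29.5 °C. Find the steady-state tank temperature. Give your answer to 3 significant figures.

25.7 °C

Heat balance on the well-mixed liquid: M c_p dT/dt = ṁ c_p (T_in − T) + 9.34.
At steady state dT/dt = 0 ⇒ T_ss = T_in + Q̇/(ṁ c_p) = 25.6 + 9.34/(18.0·4.19) = 25.724 °C.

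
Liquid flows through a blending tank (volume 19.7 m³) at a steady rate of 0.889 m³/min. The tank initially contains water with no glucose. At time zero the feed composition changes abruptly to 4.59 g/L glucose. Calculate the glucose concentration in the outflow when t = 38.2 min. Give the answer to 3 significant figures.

3.77 g/L

Accumulation = in − out for the solute gives V dC/dt = Q(C_in − C).
Time constant τ = V/Q = 19.7/0.889 = 22.160 min.
C approaches C_in exponentially: C(t) = C_in + (C₀ − C_in) e^(−t/τ).
C(38.2) = 4.59 + (0 − 4.59)·e^(−38.2/22.160) = 4.59 + (-4.5900)·0.17838 = 3.7712 g/L.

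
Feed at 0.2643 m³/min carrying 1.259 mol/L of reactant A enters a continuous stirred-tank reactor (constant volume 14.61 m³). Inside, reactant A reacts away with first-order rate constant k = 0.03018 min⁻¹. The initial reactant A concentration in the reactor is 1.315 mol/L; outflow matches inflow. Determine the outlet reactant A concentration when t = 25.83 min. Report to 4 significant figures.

V dC/dt = Q(C_in − C) − k V C.
dC/dt = (Q/V) C_in − (Q/V + k) C; effective rate a = Q/V + k = 0.0180903 + 0.03018 = 0.0482703 min⁻¹.
C_ss = Q C_in/(Q + kV) = 0.471837 mol/L; C(t) = C_ss + (C₀ − C_ss) e^(−a t).
C(25.83) = 0.471837 + (0.843163)·e^(−0.0482703·25.83) = 0.471837 + (0.843163)·0.287416 = 0.714176 mol/L.

0.7142 mol/L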